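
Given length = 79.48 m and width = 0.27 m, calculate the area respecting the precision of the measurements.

area = 79.48 m × 0.27 m = 21.4596 m².
79.48 has 4 significant figures; 0.27 has 2.
Division/multiplication keeps the fewest: 2 significant figures.
Rounded: 21 m².

21 m²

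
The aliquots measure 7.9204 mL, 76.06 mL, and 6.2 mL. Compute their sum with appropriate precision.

90.2 mL

7.9204 mL + 76.06 mL + 6.2 mL = 90.1804 mL.
Addition/subtraction keeps the fewest decimal places: 7.9204 → 4 decimal places, 76.06 → 2 decimal places, 6.2 → 1 decimal place; limit is 1.
Rounded to 1 decimal place: 90.2 mL.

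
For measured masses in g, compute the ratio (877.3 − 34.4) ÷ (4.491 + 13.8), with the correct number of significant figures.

46.1

877.3 − 34.4 = 842.9, limited to 1 d.p. → 4 s.f.; 4.491 + 13.8 = 18.291, limited to 1 d.p. → 3 s.f.
Carrying full precision, 842.9 ÷ 18.291 = 46.0827729484…; keep min(4, 3) = 3 s.f.
Rounded to 3 significant figures: 46.1.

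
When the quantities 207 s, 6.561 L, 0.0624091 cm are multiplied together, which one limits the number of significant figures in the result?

207 s

207 s → 3 s.f.; 6.561 L → 4 s.f.; 0.0624091 cm → 6 s.f.
The fewest is 3 significant figures, from 207 s.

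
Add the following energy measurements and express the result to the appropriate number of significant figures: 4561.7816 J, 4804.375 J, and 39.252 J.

9405.409 J

4561.7816 J + 4804.375 J + 39.252 J = 9405.4086 J.
Addition/subtraction keeps the fewest decimal places: 4561.7816 → 4 decimal places, 4804.375 → 3 decimal places, 39.252 → 3 decimal places; limit is 3.
Rounded to 3 decimal places: 9405.409 J.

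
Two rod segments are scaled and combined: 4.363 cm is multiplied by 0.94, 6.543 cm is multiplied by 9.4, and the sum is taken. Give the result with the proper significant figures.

4.363 × 0.94 = 4.10122 → 4.1 cm (2 s.f., last digit at the 10^-1 place).
6.543 × 9.4 = 61.5042 → 62 cm (2 s.f., last digit at the 10^0 place).
Sum: 65.60542 cm; keep the coarser place, 10^0.
Result: 66 cm.

66 cm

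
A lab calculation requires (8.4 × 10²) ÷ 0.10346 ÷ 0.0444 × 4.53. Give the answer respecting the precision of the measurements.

8.3 × 10⁵

(8.4 × 10²) ÷ 0.10346 ÷ 0.0444 × 4.53 = 828365.578027…
Multiplication/division keeps the fewest significant figures: 8.4 × 10² → 2 s.f., 0.10346 → 5 s.f., 0.0444 → 3 s.f., 4.53 → 3 s.f.; limit is 2.
Rounded to 2 significant figures: 8.3 × 10⁵.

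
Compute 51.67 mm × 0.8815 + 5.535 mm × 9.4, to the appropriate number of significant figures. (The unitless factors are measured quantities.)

98 mm

51.67 × 0.8815 = 45.547105 → 45.55 mm (4 s.f., last digit at the 10^-2 place).
5.535 × 9.4 = 52.029 → 52 mm (2 s.f., last digit at the 10^0 place).
Sum: 97.576105 mm; keep the coarser place, 10^0.
Result: 98 mm.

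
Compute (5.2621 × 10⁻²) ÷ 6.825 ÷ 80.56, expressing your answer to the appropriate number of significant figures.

9.571 × 10⁻⁵

(5.2621 × 10⁻²) ÷ 6.825 ÷ 80.56 = 0.0000957055192408…
Multiplication/division keeps the fewest significant figures: 5.2621 × 10⁻² → 5 s.f., 6.825 → 4 s.f., 80.56 → 4 s.f.; limit is 4.
Rounded to 4 significant figures: 9.571 × 10⁻⁵.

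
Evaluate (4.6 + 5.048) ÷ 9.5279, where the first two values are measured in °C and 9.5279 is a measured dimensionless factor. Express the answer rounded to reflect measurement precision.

1.0 °C

4.6 °C + 5.048 °C = 9.648 °C; the sum is limited to 1 decimal place (2 s.f.).
Carrying full precision, 9.648 ÷ 9.5279 = 1.01260508612… °C; 9.5279 has 5 s.f., so the result keeps min(2, 5) = 2 s.f.
Rounded to 2 significant figures: 1.0 °C.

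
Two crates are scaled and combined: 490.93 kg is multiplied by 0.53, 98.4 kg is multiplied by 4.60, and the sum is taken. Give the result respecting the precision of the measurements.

490.93 × 0.53 = 260.1929 → 2.6 × 10² kg (2 s.f., last digit at the 10^1 place).
98.4 × 4.60 = 452.64 → 4.53 × 10² kg (3 s.f., last digit at the 10^0 place).
Sum: 712.8329 kg; keep the coarser place, 10^1.
Result: 7.1 × 10² kg.

7.1 × 10² kg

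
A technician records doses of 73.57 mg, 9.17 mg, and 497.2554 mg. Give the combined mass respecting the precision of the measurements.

580.00 mg

73.57 mg + 9.17 mg + 497.2554 mg = 579.9954 mg.
Addition/subtraction keeps the fewest decimal places: 73.57 → 2 decimal places, 9.17 → 2 decimal places, 497.2554 → 4 decimal places; limit is 2.
Rounded to 2 decimal places: 580.00 mg.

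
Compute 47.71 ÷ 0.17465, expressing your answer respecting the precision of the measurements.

273.2

47.71 ÷ 0.17465 = 273.174921271…
Multiplication/division keeps the fewest significant figures: 47.71 → 4 s.f., 0.17465 → 5 s.f.; limit is 4.
Rounded to 4 significant figures: 273.2.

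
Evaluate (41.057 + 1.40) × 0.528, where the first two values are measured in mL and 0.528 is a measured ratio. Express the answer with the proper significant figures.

22.4 mL

41.057 mL + 1.40 mL = 42.457 mL; the sum is limited to 2 decimal places (4 s.f.).
Carrying full precision, 42.457 × 0.528 = 22.417296 mL; 0.528 has 3 s.f., so the result keeps min(4, 3) = 3 s.f.
Rounded to 3 significant figures: 22.4 mL.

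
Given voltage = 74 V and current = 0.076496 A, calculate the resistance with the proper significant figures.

9.7 × 10^2 Ω

resistance = 74 V ÷ 0.076496 A = 967.37084292… Ω.
74 has 2 significant figures; 0.076496 has 5.
Division/multiplication keeps the fewest: 2 significant figures.
Rounded: 9.7 × 10^2 Ω.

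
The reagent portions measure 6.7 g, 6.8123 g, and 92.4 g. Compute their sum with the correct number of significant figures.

6.7 g + 6.8123 g + 92.4 g = 105.9123 g.
Addition/subtraction keeps the fewest decimal places: 6.7 → 1 decimal place, 6.8123 → 4 decimal places, 92.4 → 1 decimal place; limit is 1.
Rounded to 1 decimal place: 105.9 g.

105.9 g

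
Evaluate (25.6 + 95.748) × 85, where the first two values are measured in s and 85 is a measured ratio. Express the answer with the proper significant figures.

1.0 × 10^4 s

25.6 s + 95.748 s = 121.348 s; the sum is limited to 1 decimal place (4 s.f.).
Carrying full precision, 121.348 × 85 = 10314.58 s; 85 has 2 s.f., so the result keeps min(4, 2) = 2 s.f.
Rounded to 2 significant figures: 1.0 × 10^4 s.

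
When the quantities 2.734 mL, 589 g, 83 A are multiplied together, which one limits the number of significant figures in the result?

2.734 mL → 4 s.f.; 589 g → 3 s.f.; 83 A → 2 s.f.
The fewest is 2 significant figures, from 83 A.

83 A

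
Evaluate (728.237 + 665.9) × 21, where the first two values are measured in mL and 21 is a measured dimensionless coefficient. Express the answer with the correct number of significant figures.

728.237 mL + 665.9 mL = 1394.137 mL; the sum is limited to 1 decimal place (5 s.f.).
Carrying full precision, 1394.137 × 21 = 29276.877 mL; 21 has 2 s.f., so the result keeps min(5, 2) = 2 s.f.
Rounded to 2 significant figures: 2.9 × 10⁴ mL.

2.9 × 10⁴ mL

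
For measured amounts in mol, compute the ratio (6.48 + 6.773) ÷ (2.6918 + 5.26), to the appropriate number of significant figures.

1.67

6.48 + 6.773 = 13.253, limited to 2 d.p. → 4 s.f.; 2.6918 + 5.26 = 7.9518, limited to 2 d.p. → 3 s.f.
Carrying full precision, 13.253 ÷ 7.9518 = 1.66666666667…; keep min(4, 3) = 3 s.f.
Rounded to 3 significant figures: 1.67.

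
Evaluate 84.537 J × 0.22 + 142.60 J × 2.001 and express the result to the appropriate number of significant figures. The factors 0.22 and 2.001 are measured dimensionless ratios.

84.537 × 0.22 = 18.59814 → 19 J (2 s.f., last digit at the 10^0 place).
142.60 × 2.001 = 285.3426 → 285.3 J (4 s.f., last digit at the 10^-1 place).
Sum: 303.94074 J; keep the coarser place, 10^0.
Result: 304 J.

304 J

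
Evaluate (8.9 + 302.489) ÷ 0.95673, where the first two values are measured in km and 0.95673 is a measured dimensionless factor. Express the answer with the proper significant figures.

3.255 × 10^2 km

8.9 km + 302.489 km = 311.389 km; the sum is limited to 1 decimal place (4 s.f.).
Carrying full precision, 311.389 ÷ 0.95673 = 325.472181284… km; 0.95673 has 5 s.f., so the result keeps min(4, 5) = 4 s.f.
Rounded to 4 significant figures: 3.255 × 10^2 km.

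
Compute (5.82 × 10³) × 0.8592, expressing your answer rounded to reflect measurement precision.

5.00 × 10³

(5.82 × 10³) × 0.8592 = 5000.544
Multiplication/division keeps the fewest significant figures: 5.82 × 10³ → 3 s.f., 0.8592 → 4 s.f.; limit is 3.
Rounded to 3 significant figures: 5.00 × 10³.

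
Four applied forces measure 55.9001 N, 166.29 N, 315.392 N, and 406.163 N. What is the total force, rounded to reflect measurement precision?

943.75 N

55.9001 N + 166.29 N + 315.392 N + 406.163 N = 943.7451 N.
Addition/subtraction keeps the fewest decimal places: 55.9001 → 4 decimal places, 166.29 → 2 decimal places, 315.392 → 3 decimal places, 406.163 → 3 decimal places; limit is 2.
Rounded to 2 decimal places: 943.75 N.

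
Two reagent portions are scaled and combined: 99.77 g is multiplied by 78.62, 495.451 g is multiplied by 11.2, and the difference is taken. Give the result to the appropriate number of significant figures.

2.29 × 10^3 g

99.77 × 78.62 = 7843.9174 → 7.844 × 10^3 g (4 s.f., last digit at the 10^0 place).
495.451 × 11.2 = 5549.0512 → 5.55 × 10^3 g (3 s.f., last digit at the 10^1 place).
Difference: 2294.8662 g; keep the coarser place, 10^1.
Result: 2.29 × 10^3 g.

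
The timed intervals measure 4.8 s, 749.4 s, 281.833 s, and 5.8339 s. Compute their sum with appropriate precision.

4.8 s + 749.4 s + 281.833 s + 5.8339 s = 1041.8669 s.
Addition/subtraction keeps the fewest decimal places: 4.8 → 1 decimal place, 749.4 → 1 decimal place, 281.833 → 3 decimal places, 5.8339 → 4 decimal places; limit is 1.
Rounded to 1 decimal place: 1041.9 s.

1041.9 s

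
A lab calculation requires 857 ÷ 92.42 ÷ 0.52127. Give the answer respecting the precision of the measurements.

857 ÷ 92.42 ÷ 0.52127 = 17.7890242235…
Multiplication/division keeps the fewest significant figures: 857 → 3 s.f., 92.42 → 4 s.f., 0.52127 → 5 s.f.; limit is 3.
Rounded to 3 significant figures: 17.8.

17.8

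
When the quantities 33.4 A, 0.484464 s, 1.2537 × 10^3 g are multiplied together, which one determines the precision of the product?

33.4 A → 3 s.f.; 0.484464 s → 6 s.f.; 1.2537 × 10^3 g → 5 s.f.
The fewest is 3 significant figures, from 33.4 A.

33.4 A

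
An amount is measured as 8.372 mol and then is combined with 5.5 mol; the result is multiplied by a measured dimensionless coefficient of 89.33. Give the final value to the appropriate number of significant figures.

8.372 mol + 5.5 mol = 13.872 mol; the sum is limited to 1 decimal place (3 s.f.).
Carrying full precision, 13.872 × 89.33 = 1239.18576 mol; 89.33 has 4 s.f., so the result keeps min(3, 4) = 3 s.f.
Rounded to 3 significant figures: 1.24 × 10³ mol.

1.24 × 10³ mol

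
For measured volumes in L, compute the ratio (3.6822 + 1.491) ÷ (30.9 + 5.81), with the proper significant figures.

3.6822 + 1.491 = 5.1732, limited to 3 d.p. → 4 s.f.; 30.9 + 5.81 = 36.71, limited to 1 d.p. → 3 s.f.
Carrying full precision, 5.1732 ÷ 36.71 = 0.140920730046…; keep min(4, 3) = 3 s.f.
Rounded to 3 significant figures: 0.141.

0.141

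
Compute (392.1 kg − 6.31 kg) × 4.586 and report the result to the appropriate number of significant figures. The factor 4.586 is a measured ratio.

392.1 kg − 6.31 kg = 385.79 kg; the difference is limited to 1 decimal place (4 s.f.).
Carrying full precision, 385.79 × 4.586 = 1769.23294 kg; 4.586 has 4 s.f., so the result keeps min(4, 4) = 4 s.f.
Rounded to 4 significant figures: 1769 kg.

1769 kg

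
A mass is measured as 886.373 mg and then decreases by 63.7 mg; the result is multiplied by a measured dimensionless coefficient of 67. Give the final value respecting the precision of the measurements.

886.373 mg − 63.7 mg = 822.673 mg; the difference is limited to 1 decimal place (4 s.f.).
Carrying full precision, 822.673 × 67 = 55119.091 mg; 67 has 2 s.f., so the result keeps min(4, 2) = 2 s.f.
Rounded to 2 significant figures: 5.5 × 10^4 mg.

5.5 × 10^4 mg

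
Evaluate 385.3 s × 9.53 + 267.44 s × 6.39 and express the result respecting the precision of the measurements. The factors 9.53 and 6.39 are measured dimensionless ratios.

5.38 × 10^3 s

385.3 × 9.53 = 3671.909 → 3.67 × 10^3 s (3 s.f., last digit at the 10^1 place).
267.44 × 6.39 = 1708.9416 → 1.71 × 10^3 s (3 s.f., last digit at the 10^1 place).
Sum: 5380.8506 s; keep the coarser place, 10^1.
Result: 5.38 × 10^3 s.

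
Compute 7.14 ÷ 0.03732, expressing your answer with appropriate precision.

191

7.14 ÷ 0.03732 = 191.318327974…
Multiplication/division keeps the fewest significant figures: 7.14 → 3 s.f., 0.03732 → 4 s.f.; limit is 3.
Rounded to 3 significant figures: 191.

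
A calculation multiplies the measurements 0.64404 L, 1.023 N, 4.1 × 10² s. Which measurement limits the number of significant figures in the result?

0.64404 L → 5 s.f.; 1.023 N → 4 s.f.; 4.1 × 10² s → 2 s.f.
The fewest is 2 significant figures, from 4.1 × 10² s.

4.1 × 10² s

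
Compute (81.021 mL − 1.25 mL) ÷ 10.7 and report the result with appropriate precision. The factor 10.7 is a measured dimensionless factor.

81.021 mL − 1.25 mL = 79.771 mL; the difference is limited to 2 decimal places (4 s.f.).
Carrying full precision, 79.771 ÷ 10.7 = 7.45523364486… mL; 10.7 has 3 s.f., so the result keeps min(4, 3) = 3 s.f.
Rounded to 3 significant figures: 7.46 mL.

7.46 mL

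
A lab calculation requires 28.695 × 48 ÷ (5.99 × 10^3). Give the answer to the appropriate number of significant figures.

28.695 × 48 ÷ (5.99 × 10^3) = 0.229943238731…
Multiplication/division keeps the fewest significant figures: 28.695 → 5 s.f., 48 → 2 s.f., 5.99 × 10^3 → 3 s.f.; limit is 2.
Rounded to 2 significant figures: 0.23.

0.23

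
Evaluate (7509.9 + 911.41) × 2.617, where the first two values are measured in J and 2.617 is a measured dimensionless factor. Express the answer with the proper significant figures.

2.204 × 10^4 J

7509.9 J + 911.41 J = 8421.31 J; the sum is limited to 1 decimal place (5 s.f.).
Carrying full precision, 8421.31 × 2.617 = 22038.56827 J; 2.617 has 4 s.f., so the result keeps min(5, 4) = 4 s.f.
Rounded to 4 significant figures: 2.204 × 10^4 J.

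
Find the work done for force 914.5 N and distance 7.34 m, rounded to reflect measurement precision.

6.71 × 10³ J

work done = 914.5 N × 7.34 m = 6712.43 J.
914.5 has 4 significant figures; 7.34 has 3.
Division/multiplication keeps the fewest: 3 significant figures.
Rounded: 6.71 × 10³ J.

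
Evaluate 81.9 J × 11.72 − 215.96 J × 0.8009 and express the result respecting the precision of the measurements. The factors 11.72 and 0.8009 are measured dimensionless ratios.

787 J

81.9 × 11.72 = 959.868 → 960. J (3 s.f., last digit at the 10^0 place).
215.96 × 0.8009 = 172.962364 → 173.0 J (4 s.f., last digit at the 10^-1 place).
Difference: 786.905636 J; keep the coarser place, 10^0.
Result: 787 J.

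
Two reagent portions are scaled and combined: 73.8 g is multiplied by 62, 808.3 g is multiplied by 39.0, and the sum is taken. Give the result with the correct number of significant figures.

73.8 × 62 = 4575.6 → 4.6 × 10³ g (2 s.f., last digit at the 10^2 place).
808.3 × 39.0 = 31523.7 → 3.15 × 10⁴ g (3 s.f., last digit at the 10^2 place).
Sum: 36099.3 g; keep the coarser place, 10^2.
Result: 3.61 × 10⁴ g.

3.61 × 10⁴ g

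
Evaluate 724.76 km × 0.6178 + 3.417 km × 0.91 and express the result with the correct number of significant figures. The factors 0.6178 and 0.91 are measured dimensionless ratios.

724.76 × 0.6178 = 447.756728 → 447.8 km (4 s.f., last digit at the 10^-1 place).
3.417 × 0.91 = 3.10947 → 3.1 km (2 s.f., last digit at the 10^-1 place).
Sum: 450.866198 km; keep the coarser place, 10^-1.
Result: 450.9 km.

450.9 km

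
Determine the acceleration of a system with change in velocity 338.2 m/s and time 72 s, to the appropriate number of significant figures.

acceleration = 338.2 m/s ÷ 72 s = 4.69722222222… m/s².
338.2 has 4 significant figures; 72 has 2.
Division/multiplication keeps the fewest: 2 significant figures.
Rounded: 4.7 m/s².

4.7 m/s²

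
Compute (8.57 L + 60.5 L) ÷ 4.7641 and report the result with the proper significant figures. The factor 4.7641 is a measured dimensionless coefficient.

14.5 L

8.57 L + 60.5 L = 69.07 L; the sum is limited to 1 decimal place (3 s.f.).
Carrying full precision, 69.07 ÷ 4.7641 = 14.4980164144… L; 4.7641 has 5 s.f., so the result keeps min(3, 5) = 3 s.f.
Rounded to 3 significant figures: 14.5 L.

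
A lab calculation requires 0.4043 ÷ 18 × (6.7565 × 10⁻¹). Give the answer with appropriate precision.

1.5 × 10⁻²

0.4043 ÷ 18 × (6.7565 × 10⁻¹) = 0.0151758497222…
Multiplication/division keeps the fewest significant figures: 0.4043 → 4 s.f., 18 → 2 s.f., 6.7565 × 10⁻¹ → 5 s.f.; limit is 2.
Rounded to 2 significant figures: 1.5 × 10⁻².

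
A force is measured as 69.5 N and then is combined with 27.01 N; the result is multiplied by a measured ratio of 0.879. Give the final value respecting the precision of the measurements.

84.8 N

69.5 N + 27.01 N = 96.51 N; the sum is limited to 1 decimal place (3 s.f.).
Carrying full precision, 96.51 × 0.879 = 84.83229 N; 0.879 has 3 s.f., so the result keeps min(3, 3) = 3 s.f.
Rounded to 3 significant figures: 84.8 N.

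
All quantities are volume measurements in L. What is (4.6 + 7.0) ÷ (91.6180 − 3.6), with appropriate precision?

0.132

4.6 + 7.0 = 11.6, limited to 1 d.p. → 3 s.f.; 91.6180 − 3.6 = 88.0180, limited to 1 d.p. → 3 s.f.
Carrying full precision, 11.6 ÷ 88.0180 = 0.131791224522…; keep min(3, 3) = 3 s.f.
Rounded to 3 significant figures: 0.132.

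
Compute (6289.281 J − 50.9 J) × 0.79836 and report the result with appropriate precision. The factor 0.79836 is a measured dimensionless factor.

6289.281 J − 50.9 J = 6238.381 J; the difference is limited to 1 decimal place (5 s.f.).
Carrying full precision, 6238.381 × 0.79836 = 4980.47385516 J; 0.79836 has 5 s.f., so the result keeps min(5, 5) = 5 s.f.
Rounded to 5 significant figures: 4980.5 J.

4980.5 J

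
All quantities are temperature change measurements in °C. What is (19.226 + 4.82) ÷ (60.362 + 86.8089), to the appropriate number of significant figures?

0.1634

19.226 + 4.82 = 24.046, limited to 2 d.p. → 4 s.f.; 60.362 + 86.8089 = 147.1709, limited to 3 d.p. → 6 s.f.
Carrying full precision, 24.046 ÷ 147.1709 = 0.163388278525…; keep min(4, 6) = 4 s.f.
Rounded to 4 significant figures: 0.1634.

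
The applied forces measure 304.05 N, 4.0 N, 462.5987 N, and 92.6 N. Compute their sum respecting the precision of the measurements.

304.05 N + 4.0 N + 462.5987 N + 92.6 N = 863.2487 N.
Addition/subtraction keeps the fewest decimal places: 304.05 → 2 decimal places, 4.0 → 1 decimal place, 462.5987 → 4 decimal places, 92.6 → 1 decimal place; limit is 1.
Rounded to 1 decimal place: 863.2 N.

863.2 N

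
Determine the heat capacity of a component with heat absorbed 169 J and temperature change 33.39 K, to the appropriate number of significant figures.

heat capacity = 169 J ÷ 33.39 K = 5.06139562743… J/K.
169 has 3 significant figures; 33.39 has 4.
Division/multiplication keeps the fewest: 3 significant figures.
Rounded: 5.06 J/K.

5.06 J/K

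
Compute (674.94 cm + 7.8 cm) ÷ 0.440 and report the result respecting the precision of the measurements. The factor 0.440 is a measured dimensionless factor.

1.55 × 10^3 cm

674.94 cm + 7.8 cm = 682.74 cm; the sum is limited to 1 decimal place (4 s.f.).
Carrying full precision, 682.74 ÷ 0.440 = 1551.68181818… cm; 0.440 has 3 s.f., so the result keeps min(4, 3) = 3 s.f.
Rounded to 3 significant figures: 1.55 × 10^3 cm.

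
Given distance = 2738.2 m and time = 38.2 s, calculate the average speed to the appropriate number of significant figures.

average speed = 2738.2 m ÷ 38.2 s = 71.6806282723… m/s.
2738.2 has 5 significant figures; 38.2 has 3.
Division/multiplication keeps the fewest: 3 significant figures.
Rounded: 71.7 m/s.

71.7 m/s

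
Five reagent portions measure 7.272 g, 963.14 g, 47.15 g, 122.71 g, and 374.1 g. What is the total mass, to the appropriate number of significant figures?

7.272 g + 963.14 g + 47.15 g + 122.71 g + 374.1 g = 1514.372 g.
Addition/subtraction keeps the fewest decimal places: 7.272 → 3 decimal places, 963.14 → 2 decimal places, 47.15 → 2 decimal places, 122.71 → 2 decimal places, 374.1 → 1 decimal place; limit is 1.
Rounded to 1 decimal place: 1514.4 g.

1514.4 g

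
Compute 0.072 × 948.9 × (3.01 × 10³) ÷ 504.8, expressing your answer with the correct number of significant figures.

4.1 × 10²

0.072 × 948.9 × (3.01 × 10³) ÷ 504.8 = 407.380364501…
Multiplication/division keeps the fewest significant figures: 0.072 → 2 s.f., 948.9 → 4 s.f., 3.01 × 10³ → 3 s.f., 504.8 → 4 s.f.; limit is 2.
Rounded to 2 significant figures: 4.1 × 10².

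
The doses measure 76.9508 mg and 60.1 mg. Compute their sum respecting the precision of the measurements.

137.1 mg

76.9508 mg + 60.1 mg = 137.0508 mg.
Addition/subtraction keeps the fewest decimal places: 76.9508 → 4 decimal places, 60.1 → 1 decimal place; limit is 1.
Rounded to 1 decimal place: 137.1 mg.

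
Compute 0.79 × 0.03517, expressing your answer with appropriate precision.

0.028

0.79 × 0.03517 = 0.0277843
Multiplication/division keeps the fewest significant figures: 0.79 → 2 s.f., 0.03517 → 4 s.f.; limit is 2.
Rounded to 2 significant figures: 0.028.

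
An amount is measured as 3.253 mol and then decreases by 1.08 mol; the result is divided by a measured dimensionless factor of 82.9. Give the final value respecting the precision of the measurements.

0.0262 mol

3.253 mol − 1.08 mol = 2.173 mol; the difference is limited to 2 decimal places (3 s.f.).
Carrying full precision, 2.173 ÷ 82.9 = 0.0262123039807… mol; 82.9 has 3 s.f., so the result keeps min(3, 3) = 3 s.f.
Rounded to 3 significant figures: 0.0262 mol.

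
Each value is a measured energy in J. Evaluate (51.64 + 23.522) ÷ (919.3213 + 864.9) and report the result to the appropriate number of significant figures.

0.04213

51.64 + 23.522 = 75.162, limited to 2 d.p. → 4 s.f.; 919.3213 + 864.9 = 1784.2213, limited to 1 d.p. → 5 s.f.
Carrying full precision, 75.162 ÷ 1784.2213 = 0.0421259403192…; keep min(4, 5) = 4 s.f.
Rounded to 4 significant figures: 0.04213.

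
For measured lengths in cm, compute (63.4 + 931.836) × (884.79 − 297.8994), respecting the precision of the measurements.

63.4 + 931.836 = 995.236, limited to 1 d.p. → 4 s.f.; 884.79 − 297.8994 = 586.8906, limited to 2 d.p. → 5 s.f.
Carrying full precision, 995.236 × 586.8906 = 584094.653182…; keep min(4, 5) = 4 s.f.
Rounded to 4 significant figures: 5.841 × 10^5 cm².

5.841 × 10^5 cm²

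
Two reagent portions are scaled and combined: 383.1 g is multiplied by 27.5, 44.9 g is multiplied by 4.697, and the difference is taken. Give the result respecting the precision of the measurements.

1.03 × 10^4 g

383.1 × 27.5 = 10535.25 → 1.05 × 10^4 g (3 s.f., last digit at the 10^2 place).
44.9 × 4.697 = 210.8953 → 211 g (3 s.f., last digit at the 10^0 place).
Difference: 10324.3547 g; keep the coarser place, 10^2.
Result: 1.03 × 10^4 g.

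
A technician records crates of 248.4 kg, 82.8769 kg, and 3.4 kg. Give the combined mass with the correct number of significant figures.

248.4 kg + 82.8769 kg + 3.4 kg = 334.6769 kg.
Addition/subtraction keeps the fewest decimal places: 248.4 → 1 decimal place, 82.8769 → 4 decimal places, 3.4 → 1 decimal place; limit is 1.
Rounded to 1 decimal place: 334.7 kg.

334.7 kg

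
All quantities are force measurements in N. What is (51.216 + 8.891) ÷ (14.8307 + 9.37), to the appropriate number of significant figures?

2.484

51.216 + 8.891 = 60.107, limited to 3 d.p. → 5 s.f.; 14.8307 + 9.37 = 24.2007, limited to 2 d.p. → 4 s.f.
Carrying full precision, 60.107 ÷ 24.2007 = 2.48368848835…; keep min(5, 4) = 4 s.f.
Rounded to 4 significant figures: 2.484.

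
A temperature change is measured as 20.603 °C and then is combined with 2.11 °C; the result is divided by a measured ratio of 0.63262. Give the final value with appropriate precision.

35.90 °C

20.603 °C + 2.11 °C = 22.713 °C; the sum is limited to 2 decimal places (4 s.f.).
Carrying full precision, 22.713 ÷ 0.63262 = 35.9030697733… °C; 0.63262 has 5 s.f., so the result keeps min(4, 5) = 4 s.f.
Rounded to 4 significant figures: 35.90 °C.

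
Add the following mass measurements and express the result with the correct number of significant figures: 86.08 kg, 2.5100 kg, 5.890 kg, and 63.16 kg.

86.08 kg + 2.5100 kg + 5.890 kg + 63.16 kg = 157.6400 kg.
Addition/subtraction keeps the fewest decimal places: 86.08 → 2 decimal places, 2.5100 → 4 decimal places, 5.890 → 3 decimal places, 63.16 → 2 decimal places; limit is 2.
Rounded to 2 decimal places: 157.64 kg.

157.64 kg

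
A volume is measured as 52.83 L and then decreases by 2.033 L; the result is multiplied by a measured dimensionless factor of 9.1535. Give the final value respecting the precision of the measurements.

4.650 × 10^2 L

52.83 L − 2.033 L = 50.797 L; the difference is limited to 2 decimal places (4 s.f.).
Carrying full precision, 50.797 × 9.1535 = 464.9703395 L; 9.1535 has 5 s.f., so the result keeps min(4, 5) = 4 s.f.
Rounded to 4 significant figures: 4.650 × 10^2 L.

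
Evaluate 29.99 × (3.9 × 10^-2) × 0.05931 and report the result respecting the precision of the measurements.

0.069

29.99 × (3.9 × 10^-2) × 0.05931 = 0.0693695691
Multiplication/division keeps the fewest significant figures: 29.99 → 4 s.f., 3.9 × 10^-2 → 2 s.f., 0.05931 → 4 s.f.; limit is 2.
Rounded to 2 significant figures: 0.069.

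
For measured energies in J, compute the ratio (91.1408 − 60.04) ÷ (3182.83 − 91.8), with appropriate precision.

1.006 × 10^-2

91.1408 − 60.04 = 31.1008, limited to 2 d.p. → 4 s.f.; 3182.83 − 91.8 = 3091.03, limited to 1 d.p. → 5 s.f.
Carrying full precision, 31.1008 ÷ 3091.03 = 0.0100616299421…; keep min(4, 5) = 4 s.f.
Rounded to 4 significant figures: 1.006 × 10^-2.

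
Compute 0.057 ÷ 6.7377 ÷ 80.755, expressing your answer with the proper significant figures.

1.0 × 10^-4

0.057 ÷ 6.7377 ÷ 80.755 = 0.000104759583799…
Multiplication/division keeps the fewest significant figures: 0.057 → 2 s.f., 6.7377 → 5 s.f., 80.755 → 5 s.f.; limit is 2.
Rounded to 2 significant figures: 1.0 × 10^-4.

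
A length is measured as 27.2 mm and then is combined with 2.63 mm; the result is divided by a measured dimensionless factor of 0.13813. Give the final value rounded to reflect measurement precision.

27.2 mm + 2.63 mm = 29.83 mm; the sum is limited to 1 decimal place (3 s.f.).
Carrying full precision, 29.83 ÷ 0.13813 = 215.955983494… mm; 0.13813 has 5 s.f., so the result keeps min(3, 5) = 3 s.f.
Rounded to 3 significant figures: 216 mm.

216 mm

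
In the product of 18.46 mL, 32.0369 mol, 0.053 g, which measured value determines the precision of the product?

18.46 mL → 4 s.f.; 32.0369 mol → 6 s.f.; 0.053 g → 2 s.f.
The fewest is 2 significant figures, from 0.053 g.

0.053 g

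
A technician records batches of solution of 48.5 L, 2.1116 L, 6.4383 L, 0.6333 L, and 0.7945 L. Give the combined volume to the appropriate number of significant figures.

58.5 L

48.5 L + 2.1116 L + 6.4383 L + 0.6333 L + 0.7945 L = 58.4777 L.
Addition/subtraction keeps the fewest decimal places: 48.5 → 1 decimal place, 2.1116 → 4 decimal places, 6.4383 → 4 decimal places, 0.6333 → 4 decimal places, 0.7945 → 4 decimal places; limit is 1.
Rounded to 1 decimal place: 58.5 L.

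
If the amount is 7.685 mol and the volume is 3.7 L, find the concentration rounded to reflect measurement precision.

2.1 mol/L

concentration = 7.685 mol ÷ 3.7 L = 2.07702702703… mol/L.
7.685 has 4 significant figures; 3.7 has 2.
Division/multiplication keeps the fewest: 2 significant figures.
Rounded: 2.1 mol/L.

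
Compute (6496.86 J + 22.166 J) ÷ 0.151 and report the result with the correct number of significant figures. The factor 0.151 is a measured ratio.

4.32 × 10^4 J

6496.86 J + 22.166 J = 6519.026 J; the sum is limited to 2 decimal places (6 s.f.).
Carrying full precision, 6519.026 ÷ 0.151 = 43172.3576159… J; 0.151 has 3 s.f., so the result keeps min(6, 3) = 3 s.f.
Rounded to 3 significant figures: 4.32 × 10^4 J.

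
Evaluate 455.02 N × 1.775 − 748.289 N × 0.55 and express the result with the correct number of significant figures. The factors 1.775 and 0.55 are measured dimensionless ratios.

455.02 × 1.775 = 807.6605 → 807.7 N (4 s.f., last digit at the 10^-1 place).
748.289 × 0.55 = 411.55895 → 4.1 × 10² N (2 s.f., last digit at the 10^1 place).
Difference: 396.10155 N; keep the coarser place, 10^1.
Result: 4.0 × 10² N.

4.0 × 10² N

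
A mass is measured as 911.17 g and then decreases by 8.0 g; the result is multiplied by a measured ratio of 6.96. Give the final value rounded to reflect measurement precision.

911.17 g − 8.0 g = 903.17 g; the difference is limited to 1 decimal place (4 s.f.).
Carrying full precision, 903.17 × 6.96 = 6286.0632 g; 6.96 has 3 s.f., so the result keeps min(4, 3) = 3 s.f.
Rounded to 3 significant figures: 6.29 × 10^3 g.

6.29 × 10^3 g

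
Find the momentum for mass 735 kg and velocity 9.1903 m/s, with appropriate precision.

6.75 × 10^3 kg·m/s

momentum = 735 kg × 9.1903 m/s = 6754.8705 kg·m/s.
735 has 3 significant figures; 9.1903 has 5.
Division/multiplication keeps the fewest: 3 significant figures.
Rounded: 6.75 × 10^3 kg·m/s.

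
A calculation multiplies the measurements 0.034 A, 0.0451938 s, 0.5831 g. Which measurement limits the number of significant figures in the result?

0.034 A

0.034 A → 2 s.f.; 0.0451938 s → 6 s.f.; 0.5831 g → 4 s.f.
The fewest is 2 significant figures, from 0.034 A.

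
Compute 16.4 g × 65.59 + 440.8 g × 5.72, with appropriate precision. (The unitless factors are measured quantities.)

3.60 × 10^3 g

16.4 × 65.59 = 1075.676 → 1.08 × 10^3 g (3 s.f., last digit at the 10^1 place).
440.8 × 5.72 = 2521.376 → 2.52 × 10^3 g (3 s.f., last digit at the 10^1 place).
Sum: 3597.052 g; keep the coarser place, 10^1.
Result: 3.60 × 10^3 g.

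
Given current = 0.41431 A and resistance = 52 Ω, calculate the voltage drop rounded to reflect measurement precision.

22 V

voltage drop = 0.41431 A × 52 Ω = 21.54412 V.
0.41431 has 5 significant figures; 52 has 2.
Division/multiplication keeps the fewest: 2 significant figures.
Rounded: 22 V.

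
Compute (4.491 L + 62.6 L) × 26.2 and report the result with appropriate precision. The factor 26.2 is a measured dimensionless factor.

4.491 L + 62.6 L = 67.091 L; the sum is limited to 1 decimal place (3 s.f.).
Carrying full precision, 67.091 × 26.2 = 1757.7842 L; 26.2 has 3 s.f., so the result keeps min(3, 3) = 3 s.f.
Rounded to 3 significant figures: 1.76 × 10³ L.

1.76 × 10³ L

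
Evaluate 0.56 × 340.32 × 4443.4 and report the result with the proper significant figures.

0.56 × 340.32 × 4443.4 = 846819.61728
Multiplication/division keeps the fewest significant figures: 0.56 → 2 s.f., 340.32 → 5 s.f., 4443.4 → 5 s.f.; limit is 2.
Rounded to 2 significant figures: 8.5 × 10^5.

8.5 × 10^5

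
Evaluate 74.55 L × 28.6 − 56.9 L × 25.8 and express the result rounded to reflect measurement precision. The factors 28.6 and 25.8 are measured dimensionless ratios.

74.55 × 28.6 = 2132.13 → 2.13 × 10^3 L (3 s.f., last digit at the 10^1 place).
56.9 × 25.8 = 1468.02 → 1.47 × 10^3 L (3 s.f., last digit at the 10^1 place).
Difference: 664.11 L; keep the coarser place, 10^1.
Result: 6.6 × 10^2 L.

6.6 × 10^2 L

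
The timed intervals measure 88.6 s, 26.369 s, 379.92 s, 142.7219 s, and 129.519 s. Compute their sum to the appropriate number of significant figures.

767.1 s

88.6 s + 26.369 s + 379.92 s + 142.7219 s + 129.519 s = 767.1299 s.
Addition/subtraction keeps the fewest decimal places: 88.6 → 1 decimal place, 26.369 → 3 decimal places, 379.92 → 2 decimal places, 142.7219 → 4 decimal places, 129.519 → 3 decimal places; limit is 1.
Rounded to 1 decimal place: 767.1 s.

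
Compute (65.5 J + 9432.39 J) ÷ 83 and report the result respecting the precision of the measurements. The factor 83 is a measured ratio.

1.1 × 10² J

65.5 J + 9432.39 J = 9497.89 J; the sum is limited to 1 decimal place (5 s.f.).
Carrying full precision, 9497.89 ÷ 83 = 114.432409639… J; 83 has 2 s.f., so the result keeps min(5, 2) = 2 s.f.
Rounded to 2 significant figures: 1.1 × 10² J.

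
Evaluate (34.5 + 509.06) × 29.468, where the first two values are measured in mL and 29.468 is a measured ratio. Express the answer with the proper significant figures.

1.602 × 10^4 mL

34.5 mL + 509.06 mL = 543.56 mL; the sum is limited to 1 decimal place (4 s.f.).
Carrying full precision, 543.56 × 29.468 = 16017.62608 mL; 29.468 has 5 s.f., so the result keeps min(4, 5) = 4 s.f.
Rounded to 4 significant figures: 1.602 × 10^4 mL.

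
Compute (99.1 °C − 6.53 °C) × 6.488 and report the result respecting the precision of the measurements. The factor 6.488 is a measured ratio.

99.1 °C − 6.53 °C = 92.57 °C; the difference is limited to 1 decimal place (3 s.f.).
Carrying full precision, 92.57 × 6.488 = 600.59416 °C; 6.488 has 4 s.f., so the result keeps min(3, 4) = 3 s.f.
Rounded to 3 significant figures: 601 °C.

601 °C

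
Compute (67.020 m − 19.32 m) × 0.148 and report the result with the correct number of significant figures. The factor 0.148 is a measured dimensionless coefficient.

67.020 m − 19.32 m = 47.700 m; the difference is limited to 2 decimal places (4 s.f.).
Carrying full precision, 47.700 × 0.148 = 7.0596 m; 0.148 has 3 s.f., so the result keeps min(4, 3) = 3 s.f.
Rounded to 3 significant figures: 7.06 m.

7.06 m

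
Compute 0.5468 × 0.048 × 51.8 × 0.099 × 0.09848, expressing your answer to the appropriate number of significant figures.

0.5468 × 0.048 × 51.8 × 0.099 × 0.09848 = 0.0132550917295…
Multiplication/division keeps the fewest significant figures: 0.5468 → 4 s.f., 0.048 → 2 s.f., 51.8 → 3 s.f., 0.099 → 2 s.f., 0.09848 → 4 s.f.; limit is 2.
Rounded to 2 significant figures: 0.013.

0.013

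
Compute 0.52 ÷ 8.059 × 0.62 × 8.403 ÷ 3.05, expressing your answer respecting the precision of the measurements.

0.11

0.52 ÷ 8.059 × 0.62 × 8.403 ÷ 3.05 = 0.110216953248…
Multiplication/division keeps the fewest significant figures: 0.52 → 2 s.f., 8.059 → 4 s.f., 0.62 → 2 s.f., 8.403 → 4 s.f., 3.05 → 3 s.f.; limit is 2.
Rounded to 2 significant figures: 0.11.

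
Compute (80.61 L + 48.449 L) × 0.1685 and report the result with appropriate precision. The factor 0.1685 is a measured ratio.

80.61 L + 48.449 L = 129.059 L; the sum is limited to 2 decimal places (5 s.f.).
Carrying full precision, 129.059 × 0.1685 = 21.7464415 L; 0.1685 has 4 s.f., so the result keeps min(5, 4) = 4 s.f.
Rounded to 4 significant figures: 21.75 L.

21.75 L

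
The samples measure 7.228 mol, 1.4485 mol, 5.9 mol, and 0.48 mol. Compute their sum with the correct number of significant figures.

7.228 mol + 1.4485 mol + 5.9 mol + 0.48 mol = 15.0565 mol.
Addition/subtraction keeps the fewest decimal places: 7.228 → 3 decimal places, 1.4485 → 4 decimal places, 5.9 → 1 decimal place, 0.48 → 2 decimal places; limit is 1.
Rounded to 1 decimal place: 15.1 mol.

15.1 mol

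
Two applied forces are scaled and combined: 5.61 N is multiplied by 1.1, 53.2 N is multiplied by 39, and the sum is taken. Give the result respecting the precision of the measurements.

5.61 × 1.1 = 6.171 → 6.2 N (2 s.f., last digit at the 10^-1 place).
53.2 × 39 = 2074.8 → 2.1 × 10^3 N (2 s.f., last digit at the 10^2 place).
Sum: 2080.971 N; keep the coarser place, 10^2.
Result: 2.1 × 10^3 N.

2.1 × 10^3 N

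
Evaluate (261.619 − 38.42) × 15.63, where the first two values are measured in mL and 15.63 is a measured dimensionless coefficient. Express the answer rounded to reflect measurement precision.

3489 mL

261.619 mL − 38.42 mL = 223.199 mL; the difference is limited to 2 decimal places (5 s.f.).
Carrying full precision, 223.199 × 15.63 = 3488.60037 mL; 15.63 has 4 s.f., so the result keeps min(5, 4) = 4 s.f.
Rounded to 4 significant figures: 3489 mL.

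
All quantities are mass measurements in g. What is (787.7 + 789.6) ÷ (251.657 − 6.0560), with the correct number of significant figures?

6.4222

787.7 + 789.6 = 1577.3, limited to 1 d.p. → 5 s.f.; 251.657 − 6.0560 = 245.6010, limited to 3 d.p. → 6 s.f.
Carrying full precision, 1577.3 ÷ 245.6010 = 6.42220512131…; keep min(5, 6) = 5 s.f.
Rounded to 5 significant figures: 6.4222.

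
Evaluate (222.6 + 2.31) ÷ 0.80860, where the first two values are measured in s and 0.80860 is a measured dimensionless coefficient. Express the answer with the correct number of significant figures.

278.1 s

222.6 s + 2.31 s = 224.91 s; the sum is limited to 1 decimal place (4 s.f.).
Carrying full precision, 224.91 ÷ 0.80860 = 278.147415286… s; 0.80860 has 5 s.f., so the result keeps min(4, 5) = 4 s.f.
Rounded to 4 significant figures: 278.1 s.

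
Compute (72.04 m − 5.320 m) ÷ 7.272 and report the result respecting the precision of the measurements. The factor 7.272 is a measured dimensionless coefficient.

72.04 m − 5.320 m = 66.720 m; the difference is limited to 2 decimal places (4 s.f.).
Carrying full precision, 66.720 ÷ 7.272 = 9.17491749175… m; 7.272 has 4 s.f., so the result keeps min(4, 4) = 4 s.f.
Rounded to 4 significant figures: 9.175 m.

9.175 m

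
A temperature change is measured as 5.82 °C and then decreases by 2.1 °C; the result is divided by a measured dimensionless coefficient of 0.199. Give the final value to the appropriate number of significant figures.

5.82 °C − 2.1 °C = 3.72 °C; the difference is limited to 1 decimal place (2 s.f.).
Carrying full precision, 3.72 ÷ 0.199 = 18.6934673367… °C; 0.199 has 3 s.f., so the result keeps min(2, 3) = 2 s.f.
Rounded to 2 significant figures: 19 °C.

19 °C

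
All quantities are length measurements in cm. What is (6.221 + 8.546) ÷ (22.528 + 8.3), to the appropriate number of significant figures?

6.221 + 8.546 = 14.767, limited to 3 d.p. → 5 s.f.; 22.528 + 8.3 = 30.828, limited to 1 d.p. → 3 s.f.
Carrying full precision, 14.767 ÷ 30.828 = 0.479012585961…; keep min(5, 3) = 3 s.f.
Rounded to 3 significant figures: 0.479.

0.479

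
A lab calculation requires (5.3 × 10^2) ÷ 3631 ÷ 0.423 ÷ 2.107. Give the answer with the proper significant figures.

(5.3 × 10^2) ÷ 3631 ÷ 0.423 ÷ 2.107 = 0.163773910017…
Multiplication/division keeps the fewest significant figures: 5.3 × 10^2 → 2 s.f., 3631 → 4 s.f., 0.423 → 3 s.f., 2.107 → 4 s.f.; limit is 2.
Rounded to 2 significant figures: 0.16.

0.16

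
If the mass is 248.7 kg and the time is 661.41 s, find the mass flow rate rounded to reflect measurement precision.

0.3760 kg/s

mass flow rate = 248.7 kg ÷ 661.41 s = 0.376014877308… kg/s.
248.7 has 4 significant figures; 661.41 has 5.
Division/multiplication keeps the fewest: 4 significant figures.
Rounded: 0.3760 kg/s.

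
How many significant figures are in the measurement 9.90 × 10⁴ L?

9.90 × 10⁴: in scientific notation every digit of the coefficient is significant.

3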